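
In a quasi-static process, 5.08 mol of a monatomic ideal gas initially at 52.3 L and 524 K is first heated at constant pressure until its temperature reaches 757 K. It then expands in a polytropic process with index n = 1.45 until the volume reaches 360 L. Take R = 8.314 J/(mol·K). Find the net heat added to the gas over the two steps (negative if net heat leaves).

36300 J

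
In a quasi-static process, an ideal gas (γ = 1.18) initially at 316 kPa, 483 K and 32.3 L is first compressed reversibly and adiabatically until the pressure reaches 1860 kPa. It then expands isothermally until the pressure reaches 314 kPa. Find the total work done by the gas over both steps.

n = P₁V₁/(RT₁) = 316×32.3/(8.314×483) = 2.54 mol.
Step 1 — Adiabatic: T₂/T₁ = (P₂/P₁)^((γ−1)/γ) ⇒ T₂ = 483×(5.89)^0.153 = 633 K; V₂ = 7.19 L.
ΔU = nCvΔT = 2.54×46.2×(633−483) = 17600 J.
Q = 0 for an adiabatic process, so W = −ΔU = -17600 J.
State after step 1: P = 1860 kPa, V = 7.19 L, T = 633 K.
Step 2 — Isothermal: T stays 633 K; PV = const ⇒ V₂ = 42.6 L, P₂ = 314 kPa.
ΔU = 0 (ideal gas, T constant).
W = nRT ln(V₂/V₁) = 2.54×8.314×633×ln(5.92) = 23800 J.
Q = ΔU + W = 23800 J.
Net over both steps: W = 6190 J, Q = 23800 J, ΔU = 17600 J.

6190 J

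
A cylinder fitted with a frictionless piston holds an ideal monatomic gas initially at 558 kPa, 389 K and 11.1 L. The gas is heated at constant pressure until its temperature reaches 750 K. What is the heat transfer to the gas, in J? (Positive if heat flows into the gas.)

14400 J

n = P₁V₁/(RT₁) = 558×11.1/(8.314×389) = 1.92 mol.
Isobaric: P stays 558 kPa; V/T = const ⇒ T₂ = 750 K, V₂ = 21.4 L.
W = PΔV = 558×(21.4−11.1) kPa·L = 5750 J.
ΔU = nCvΔT = 1.92×12.5×(750−389) = 8620 J.
Q = ΔU + W = nCpΔT = 14400 J.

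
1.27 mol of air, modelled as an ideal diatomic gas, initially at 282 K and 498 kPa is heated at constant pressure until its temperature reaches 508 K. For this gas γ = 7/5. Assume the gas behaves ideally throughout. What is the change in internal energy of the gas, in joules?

V₁ = nRT₁/P₁ = 1.27×8.314×282/498 = 5.98 L.
Isobaric: P stays 498 kPa; V/T = const ⇒ T₂ = 508 K, V₂ = 10.8 L.
For an ideal gas ΔU = nCvΔT with Cv = (5/2)R = 20.8 J/(mol·K).
ΔU = 1.27×20.8×(508−282) = 5970 J.

5970 J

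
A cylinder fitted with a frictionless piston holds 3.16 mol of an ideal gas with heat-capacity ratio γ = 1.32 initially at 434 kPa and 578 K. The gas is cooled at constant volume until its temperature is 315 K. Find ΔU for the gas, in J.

-21600 J

V₁ = nRT₁/P₁ = 3.16×8.314×578/434 = 35.0 L.
Isochoric: V stays 35.0 L; P/T = const ⇒ T₂ = 315 K, P₂ = 237 kPa.
For an ideal gas ΔU = nCvΔT with Cv = R/(γ−1) = 26.0 J/(mol·K).
ΔU = 3.16×26.0×(315−578) = -21600 J.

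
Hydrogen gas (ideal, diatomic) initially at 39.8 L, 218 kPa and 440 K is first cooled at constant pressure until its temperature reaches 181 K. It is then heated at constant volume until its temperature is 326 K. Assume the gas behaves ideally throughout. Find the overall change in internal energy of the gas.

n = P₁V₁/(RT₁) = 218×39.8/(8.314×440) = 2.37 mol.
Step 1 — Isobaric: P stays 218 kPa; V/T = const ⇒ T₂ = 181 K, V₂ = 16.4 L.
W = PΔV = 218×(16.4−39.8) kPa·L = -5110 J.
ΔU = nCvΔT = 2.37×20.8×(181−440) = -12800 J.
Q = ΔU + W = nCpΔT = -17900 J.
State after step 1: P = 218 kPa, V = 16.4 L, T = 181 K.
Step 2 — Isochoric: V stays 16.4 L; P/T = const ⇒ T₂ = 326 K, P₂ = 393 kPa.
W = 0 (no volume change).
ΔU = nCvΔT = 2.37×20.8×(326−181) = 7150 J.
Q = ΔU = 7150 J.
Net over both steps: W = -5110 J, Q = -10700 J, ΔU = -5620 J.

-5620 J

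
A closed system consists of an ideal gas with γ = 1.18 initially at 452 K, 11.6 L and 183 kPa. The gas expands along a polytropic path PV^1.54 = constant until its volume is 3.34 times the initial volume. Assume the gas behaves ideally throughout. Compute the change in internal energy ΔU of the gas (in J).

n = P₁V₁/(RT₁) = 183×11.6/(8.314×452) = 0.565 mol.
Polytropic n=1.54: T₂ = T₁(V₁/V₂)^(n−1) = 452×(0.299)^0.54 = 236 K; P₂ = P₁(V₁/V₂)^n = 28.6 kPa.
For an ideal gas ΔU = nCvΔT with Cv = R/(γ−1) = 46.2 J/(mol·K).
ΔU = 0.565×46.2×(236−452) = -5640 J.

-5640 J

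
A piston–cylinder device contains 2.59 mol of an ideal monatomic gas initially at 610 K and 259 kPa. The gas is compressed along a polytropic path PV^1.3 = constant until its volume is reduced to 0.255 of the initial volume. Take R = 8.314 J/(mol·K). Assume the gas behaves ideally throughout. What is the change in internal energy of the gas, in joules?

9980 J

V₁ = nRT₁/P₁ = 2.59×8.314×610/259 = 50.7 L.
Polytropic n=1.3: T₂ = T₁(V₁/V₂)^(n−1) = 610×(3.92)^0.30 = 919 K; P₂ = P₁(V₁/V₂)^n = 1530 kPa.
For an ideal gas ΔU = nCvΔT with Cv = (3/2)R = 12.5 J/(mol·K).
ΔU = 2.59×12.5×(919−610) = 9980 J.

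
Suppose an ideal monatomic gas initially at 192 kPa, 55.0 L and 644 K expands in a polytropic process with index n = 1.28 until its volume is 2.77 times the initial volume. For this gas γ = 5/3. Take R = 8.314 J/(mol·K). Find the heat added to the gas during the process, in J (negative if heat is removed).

5430 J

n = P₁V₁/(RT₁) = 192×55.0/(8.314×644) = 1.97 mol.
Polytropic n=1.28: T₂ = T₁(V₁/V₂)^(n−1) = 644×(0.361)^0.28 = 484 K; P₂ = P₁(V₁/V₂)^n = 52.1 kPa.
W = (P₁V₁−P₂V₂)/(n−1) = (192×55.0−52.1×152)/0.28 = 9360 J.
ΔU = nCvΔT = 1.97×12.5×(484−644) = -3930 J.
Q = ΔU + W = 5430 J.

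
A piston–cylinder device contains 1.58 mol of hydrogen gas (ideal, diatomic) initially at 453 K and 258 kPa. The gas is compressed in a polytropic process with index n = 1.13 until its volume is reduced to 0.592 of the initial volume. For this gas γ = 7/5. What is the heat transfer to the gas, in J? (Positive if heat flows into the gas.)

V₁ = nRT₁/P₁ = 1.58×8.314×453/258 = 23.1 L.
Polytropic n=1.13: T₂ = T₁(V₁/V₂)^(n−1) = 453×(1.69)^0.13 = 485 K; P₂ = P₁(V₁/V₂)^n = 467 kPa.
W = (P₁V₁−P₂V₂)/(n−1) = (258×23.1−467×13.7)/0.13 = -3230 J.
ΔU = nCvΔT = 1.58×20.8×(485−453) = 1050 J.
Q = ΔU + W = -2180 J.

-2180 J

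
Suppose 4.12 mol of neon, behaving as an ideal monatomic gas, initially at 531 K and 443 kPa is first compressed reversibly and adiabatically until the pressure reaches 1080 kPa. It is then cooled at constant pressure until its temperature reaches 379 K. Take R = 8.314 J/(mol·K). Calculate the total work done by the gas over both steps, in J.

-24700 J

V₁ = nRT₁/P₁ = 4.12×8.314×531/443 = 41.1 L.
Step 1 — Adiabatic: T₂/T₁ = (P₂/P₁)^((γ−1)/γ) ⇒ T₂ = 531×(2.44)^0.400 = 758 K; V₂ = 24.1 L.
ΔU = nCvΔT = 4.12×12.5×(758−531) = 11700 J.
Q = 0 for an adiabatic process, so W = −ΔU = -11700 J.
State after step 1: P = 1080 kPa, V = 24.1 L, T = 758 K.
Step 2 — Isobaric: P stays 1080 kPa; V/T = const ⇒ T₂ = 379 K, V₂ = 12.0 L.
W = PΔV = 1080×(12.0−24.1) kPa·L = -13000 J.
ΔU = nCvΔT = 4.12×12.5×(379−758) = -19500 J.
Q = ΔU + W = nCpΔT = -32500 J.
Net over both steps: W = -24700 J, Q = -32500 J, ΔU = -7810 J.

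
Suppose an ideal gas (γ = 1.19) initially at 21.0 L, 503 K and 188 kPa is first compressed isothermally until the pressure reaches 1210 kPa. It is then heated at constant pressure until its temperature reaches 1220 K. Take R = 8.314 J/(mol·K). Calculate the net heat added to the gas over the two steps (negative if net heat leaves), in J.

n = P₁V₁/(RT₁) = 188×21.0/(8.314×503) = 0.944 mol.
Step 1 — Isothermal: T stays 503 K; PV = const ⇒ V₂ = 3.26 L, P₂ = 1210 kPa.
ΔU = 0 (ideal gas, T constant).
W = nRT ln(V₂/V₁) = 0.944×8.314×503×ln(0.155) = -7350 J.
Q = ΔU + W = -7350 J.
State after step 1: P = 1210 kPa, V = 3.26 L, T = 503 K.
Step 2 — Isobaric: P stays 1210 kPa; V/T = const ⇒ T₂ = 1220 K, V₂ = 7.91 L.
W = PΔV = 1210×(7.91−3.26) kPa·L = 5630 J.
ΔU = nCvΔT = 0.944×43.8×(1220−503) = 29600 J.
Q = ΔU + W = nCpΔT = 35200 J.
Net over both steps: W = -1720 J, Q = 27900 J, ΔU = 29600 J.

27900 J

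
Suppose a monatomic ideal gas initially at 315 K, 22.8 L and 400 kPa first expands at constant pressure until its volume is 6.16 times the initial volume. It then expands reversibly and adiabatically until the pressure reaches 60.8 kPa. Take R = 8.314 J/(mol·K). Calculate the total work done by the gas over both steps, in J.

n = P₁V₁/(RT₁) = 400×22.8/(8.314×315) = 3.48 mol.
Step 1 — Isobaric: P stays 400 kPa; V/T = const ⇒ T₂ = 1940 K, V₂ = 140 L.
W = PΔV = 400×(140−22.8) kPa·L = 47100 J.
ΔU = nCvΔT = 3.48×12.5×(1940−315) = 70600 J.
Q = ΔU + W = nCpΔT = 118000 J.
State after step 1: P = 400 kPa, V = 140 L, T = 1940 K.
Step 2 — Adiabatic: T₂/T₁ = (P₂/P₁)^((γ−1)/γ) ⇒ T₂ = 1940×(0.152)^0.400 = 913 K; V₂ = 435 L.
ΔU = nCvΔT = 3.48×12.5×(913−1940) = -44600 J.
Q = 0 for an adiabatic process, so W = −ΔU = 44600 J.
Net over both steps: W = 91700 J, Q = 118000 J, ΔU = 26000 J.

91700 J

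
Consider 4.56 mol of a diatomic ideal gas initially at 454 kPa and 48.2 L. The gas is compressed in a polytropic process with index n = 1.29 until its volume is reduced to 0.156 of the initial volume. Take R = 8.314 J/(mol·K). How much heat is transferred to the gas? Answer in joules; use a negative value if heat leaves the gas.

T₁ = P₁V₁/(nR) = 454×48.2/(4.56×8.314) = 577 K.
Polytropic n=1.29: T₂ = T₁(V₁/V₂)^(n−1) = 577×(6.41)^0.29 = 989 K; P₂ = P₁(V₁/V₂)^n = 4990 kPa.
W = (P₁V₁−P₂V₂)/(n−1) = (454×48.2−4990×7.52)/0.29 = -53900 J.
ΔU = nCvΔT = 4.56×20.8×(989−577) = 39100 J.
Q = ΔU + W = -14800 J.

-14800 J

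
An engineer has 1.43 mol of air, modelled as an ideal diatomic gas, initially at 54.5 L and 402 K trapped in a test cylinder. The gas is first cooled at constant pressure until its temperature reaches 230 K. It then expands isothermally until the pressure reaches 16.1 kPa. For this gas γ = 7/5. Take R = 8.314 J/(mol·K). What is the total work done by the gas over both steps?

2590 J

P₁ = nRT₁/V₁ = 1.43×8.314×402/54.5 = 87.7 kPa.
Step 1 — Isobaric: P stays 87.7 kPa; V/T = const ⇒ T₂ = 230 K, V₂ = 31.2 L.
W = PΔV = 87.7×(31.2−54.5) kPa·L = -2040 J.
ΔU = nCvΔT = 1.43×20.8×(230−402) = -5110 J.
Q = ΔU + W = nCpΔT = -7160 J.
State after step 1: P = 87.7 kPa, V = 31.2 L, T = 230 K.
Step 2 — Isothermal: T stays 230 K; PV = const ⇒ V₂ = 170 L, P₂ = 16.1 kPa.
ΔU = 0 (ideal gas, T constant).
W = nRT ln(V₂/V₁) = 1.43×8.314×230×ln(5.45) = 4640 J.
Q = ΔU + W = 4640 J.
Net over both steps: W = 2590 J, Q = -2520 J, ΔU = -5110 J.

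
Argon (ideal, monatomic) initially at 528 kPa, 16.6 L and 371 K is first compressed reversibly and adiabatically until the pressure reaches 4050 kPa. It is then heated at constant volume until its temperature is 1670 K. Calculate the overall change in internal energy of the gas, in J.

46000 J

n = P₁V₁/(RT₁) = 528×16.6/(8.314×371) = 2.84 mol.
Step 1 — Adiabatic: T₂/T₁ = (P₂/P₁)^((γ−1)/γ) ⇒ T₂ = 371×(7.67)^0.400 = 838 K; V₂ = 4.89 L.
ΔU = nCvΔT = 2.84×12.5×(838−371) = 16600 J.
Q = 0 for an adiabatic process, so W = −ΔU = -16600 J.
State after step 1: P = 4050 kPa, V = 4.89 L, T = 838 K.
Step 2 — Isochoric: V stays 4.89 L; P/T = const ⇒ T₂ = 1670 K, P₂ = 8070 kPa.
W = 0 (no volume change).
ΔU = nCvΔT = 2.84×12.5×(1670−838) = 29500 J.
Q = ΔU = 29500 J.
Net over both steps: W = -16600 J, Q = 29500 J, ΔU = 46000 J.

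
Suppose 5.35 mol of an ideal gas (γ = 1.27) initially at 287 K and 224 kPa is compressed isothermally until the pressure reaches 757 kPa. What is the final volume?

V₁ = nRT₁/P₁ = 5.35×8.314×287/224 = 57.0 L.
Isothermal: T stays 287 K; PV = const ⇒ V₂ = 16.9 L, P₂ = 757 kPa.

16.9 L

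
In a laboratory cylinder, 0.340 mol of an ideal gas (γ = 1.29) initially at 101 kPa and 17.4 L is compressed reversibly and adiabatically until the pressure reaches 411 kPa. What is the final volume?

T₁ = P₁V₁/(nR) = 101×17.4/(0.340×8.314) = 622 K.
Adiabatic: T₂/T₁ = (P₂/P₁)^((γ−1)/γ) ⇒ T₂ = 622×(4.07)^0.225 = 852 K; V₂ = 5.86 L.

5.86 L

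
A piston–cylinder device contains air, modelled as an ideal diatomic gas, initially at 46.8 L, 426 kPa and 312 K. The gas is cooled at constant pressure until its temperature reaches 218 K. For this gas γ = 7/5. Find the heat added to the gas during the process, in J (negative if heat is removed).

n = P₁V₁/(RT₁) = 426×46.8/(8.314×312) = 7.69 mol.
Isobaric: P stays 426 kPa; V/T = const ⇒ T₂ = 218 K, V₂ = 32.7 L.
W = PΔV = 426×(32.7−46.8) kPa·L = -6010 J.
ΔU = nCvΔT = 7.69×20.8×(218−312) = -15000 J.
Q = ΔU + W = nCpΔT = -21000 J.

-21000 J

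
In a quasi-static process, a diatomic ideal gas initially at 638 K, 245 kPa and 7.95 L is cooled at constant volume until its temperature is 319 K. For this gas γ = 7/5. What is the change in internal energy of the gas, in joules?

-2430 J

n = P₁V₁/(RT₁) = 245×7.95/(8.314×638) = 0.367 mol.
Isochoric: V stays 7.95 L; P/T = const ⇒ T₂ = 319 K, P₂ = 122 kPa.
For an ideal gas ΔU = nCvΔT with Cv = (5/2)R = 20.8 J/(mol·K).
ΔU = 0.367×20.8×(319−638) = -2430 J.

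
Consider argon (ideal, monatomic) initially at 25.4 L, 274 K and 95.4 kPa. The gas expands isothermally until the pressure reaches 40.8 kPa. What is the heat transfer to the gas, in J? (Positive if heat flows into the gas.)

2060 J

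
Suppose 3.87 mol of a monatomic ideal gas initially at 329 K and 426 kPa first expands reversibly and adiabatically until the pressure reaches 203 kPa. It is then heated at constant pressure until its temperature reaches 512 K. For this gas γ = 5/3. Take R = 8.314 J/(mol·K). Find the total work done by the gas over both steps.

12700 J

V₁ = nRT₁/P₁ = 3.87×8.314×329/426 = 24.8 L.
Step 1 — Adiabatic: T₂/T₁ = (P₂/P₁)^((γ−1)/γ) ⇒ T₂ = 329×(0.477)^0.400 = 245 K; V₂ = 38.8 L.
ΔU = nCvΔT = 3.87×12.5×(245−329) = -4070 J.
Q = 0 for an adiabatic process, so W = −ΔU = 4070 J.
State after step 1: P = 203 kPa, V = 38.8 L, T = 245 K.
Step 2 — Isobaric: P stays 203 kPa; V/T = const ⇒ T₂ = 512 K, V₂ = 81.2 L.
W = PΔV = 203×(81.2−38.8) kPa·L = 8600 J.
ΔU = nCvΔT = 3.87×12.5×(512−245) = 12900 J.
Q = ΔU + W = nCpΔT = 21500 J.
Net over both steps: W = 12700 J, Q = 21500 J, ΔU = 8830 J.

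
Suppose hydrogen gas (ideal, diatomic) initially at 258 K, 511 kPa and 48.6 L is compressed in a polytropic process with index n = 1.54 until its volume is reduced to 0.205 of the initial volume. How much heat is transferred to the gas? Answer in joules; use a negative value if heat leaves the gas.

n = P₁V₁/(RT₁) = 511×48.6/(8.314×258) = 11.6 mol.
Polytropic n=1.54: T₂ = T₁(V₁/V₂)^(n−1) = 258×(4.88)^0.54 = 607 K; P₂ = P₁(V₁/V₂)^n = 5870 kPa.
W = (P₁V₁−P₂V₂)/(n−1) = (511×48.6−5870×9.96)/0.54 = -62200 J.
ΔU = nCvΔT = 11.6×20.8×(607−258) = 84000 J.
Q = ΔU + W = 21800 J.

21800 J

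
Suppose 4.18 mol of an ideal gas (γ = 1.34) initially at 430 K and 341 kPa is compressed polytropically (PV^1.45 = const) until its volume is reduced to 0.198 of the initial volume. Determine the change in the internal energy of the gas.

V₁ = nRT₁/P₁ = 4.18×8.314×430/341 = 43.8 L.
Polytropic n=1.45: T₂ = T₁(V₁/V₂)^(n−1) = 430×(5.05)^0.45 = 891 K; P₂ = P₁(V₁/V₂)^n = 3570 kPa.
For an ideal gas ΔU = nCvΔT with Cv = R/(γ−1) = 24.5 J/(mol·K).
ΔU = 4.18×24.5×(891−430) = 47100 J.

47100 J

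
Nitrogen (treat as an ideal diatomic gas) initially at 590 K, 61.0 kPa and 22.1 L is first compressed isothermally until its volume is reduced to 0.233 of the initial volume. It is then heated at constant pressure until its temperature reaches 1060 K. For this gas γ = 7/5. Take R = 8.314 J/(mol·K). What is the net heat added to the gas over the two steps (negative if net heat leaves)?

1790 J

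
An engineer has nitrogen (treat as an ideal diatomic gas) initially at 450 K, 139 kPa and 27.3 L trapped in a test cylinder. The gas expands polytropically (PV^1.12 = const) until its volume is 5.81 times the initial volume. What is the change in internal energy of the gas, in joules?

n = P₁V₁/(RT₁) = 139×27.3/(8.314×450) = 1.01 mol.
Polytropic n=1.12: T₂ = T₁(V₁/V₂)^(n−1) = 450×(0.172)^0.12 = 364 K; P₂ = P₁(V₁/V₂)^n = 19.4 kPa.
For an ideal gas ΔU = nCvΔT with Cv = (5/2)R = 20.8 J/(mol·K).
ΔU = 1.01×20.8×(364−450) = -1810 J.

-1810 J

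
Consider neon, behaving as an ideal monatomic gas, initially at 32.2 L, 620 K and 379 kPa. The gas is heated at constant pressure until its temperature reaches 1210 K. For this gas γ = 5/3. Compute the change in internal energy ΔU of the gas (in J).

n = P₁V₁/(RT₁) = 379×32.2/(8.314×620) = 2.37 mol.
Isobaric: P stays 379 kPa; V/T = const ⇒ T₂ = 1210 K, V₂ = 62.8 L.
For an ideal gas ΔU = nCvΔT with Cv = (3/2)R = 12.5 J/(mol·K).
ΔU = 2.37×12.5×(1210−620) = 17400 J.

17400 J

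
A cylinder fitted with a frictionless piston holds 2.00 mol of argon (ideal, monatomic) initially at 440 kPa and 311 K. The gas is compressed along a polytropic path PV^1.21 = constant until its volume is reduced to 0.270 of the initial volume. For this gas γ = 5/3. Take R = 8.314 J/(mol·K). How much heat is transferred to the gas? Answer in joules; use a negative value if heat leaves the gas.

-5340 J

V₁ = nRT₁/P₁ = 2.00×8.314×311/440 = 11.8 L.
Polytropic n=1.21: T₂ = T₁(V₁/V₂)^(n−1) = 311×(3.70)^0.21 = 409 K; P₂ = P₁(V₁/V₂)^n = 2150 kPa.
W = (P₁V₁−P₂V₂)/(n−1) = (440×11.8−2150×3.17)/0.21 = -7790 J.
ΔU = nCvΔT = 2.00×12.5×(409−311) = 2450 J.
Q = ΔU + W = -5340 J.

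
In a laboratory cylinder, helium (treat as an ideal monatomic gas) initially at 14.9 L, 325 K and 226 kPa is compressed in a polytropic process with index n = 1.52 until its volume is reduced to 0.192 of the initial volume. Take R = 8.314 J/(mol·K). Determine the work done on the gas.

n = P₁V₁/(RT₁) = 226×14.9/(8.314×325) = 1.25 mol.
Polytropic n=1.52: T₂ = T₁(V₁/V₂)^(n−1) = 325×(5.21)^0.52 = 767 K; P₂ = P₁(V₁/V₂)^n = 2780 kPa.
W = (P₁V₁−P₂V₂)/(n−1) = (226×14.9−2780×2.86)/0.52 = -8800 J.
Work done on the gas = −W_by = 8800 J.

8800 J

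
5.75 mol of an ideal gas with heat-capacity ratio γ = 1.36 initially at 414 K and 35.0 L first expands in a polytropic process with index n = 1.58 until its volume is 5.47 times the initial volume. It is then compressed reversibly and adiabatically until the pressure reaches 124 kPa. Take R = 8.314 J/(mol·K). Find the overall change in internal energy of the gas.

-27000 J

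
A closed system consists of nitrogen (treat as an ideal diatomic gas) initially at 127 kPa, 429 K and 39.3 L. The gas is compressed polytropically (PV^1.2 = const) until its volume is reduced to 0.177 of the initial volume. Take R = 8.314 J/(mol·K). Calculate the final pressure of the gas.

1010 kPa

Polytropic n=1.2: T₂ = T₁(V₁/V₂)^(n−1) = 429×(5.65)^0.20 = 607 K; P₂ = P₁(V₁/V₂)^n = 1010 kPa.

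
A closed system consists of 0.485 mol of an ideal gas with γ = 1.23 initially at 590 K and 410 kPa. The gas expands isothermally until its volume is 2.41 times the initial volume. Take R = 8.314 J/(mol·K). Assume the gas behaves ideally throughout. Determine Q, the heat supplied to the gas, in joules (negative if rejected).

V₁ = nRT₁/P₁ = 0.485×8.314×590/410 = 5.80 L.
Isothermal: T stays 590 K; PV = const ⇒ V₂ = 14.0 L, P₂ = 170 kPa.
ΔU = 0 (ideal gas, T constant).
W = nRT ln(V₂/V₁) = 0.485×8.314×590×ln(2.41) = 2090 J.
Q = ΔU + W = 2090 J.

2090 J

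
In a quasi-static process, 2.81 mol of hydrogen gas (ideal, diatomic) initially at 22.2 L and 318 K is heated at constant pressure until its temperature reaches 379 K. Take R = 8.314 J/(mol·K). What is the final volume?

P₁ = nRT₁/V₁ = 2.81×8.314×318/22.2 = 335 kPa.
Isobaric: P stays 335 kPa; V/T = const ⇒ T₂ = 379 K, V₂ = 26.5 L.

26.5 L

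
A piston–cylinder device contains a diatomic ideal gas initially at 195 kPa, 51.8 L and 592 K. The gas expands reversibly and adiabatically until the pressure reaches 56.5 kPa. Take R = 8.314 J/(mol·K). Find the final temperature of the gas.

416 K

Adiabatic: T₂/T₁ = (P₂/P₁)^((γ−1)/γ) ⇒ T₂ = 592×(0.290)^0.286 = 416 K; V₂ = 125 L.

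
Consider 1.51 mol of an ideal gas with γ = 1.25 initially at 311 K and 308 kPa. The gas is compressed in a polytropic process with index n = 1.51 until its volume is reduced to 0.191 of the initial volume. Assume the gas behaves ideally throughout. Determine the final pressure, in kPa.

V₁ = nRT₁/P₁ = 1.51×8.314×311/308 = 12.7 L.
Polytropic n=1.51: T₂ = T₁(V₁/V₂)^(n−1) = 311×(5.24)^0.51 = 723 K; P₂ = P₁(V₁/V₂)^n = 3750 kPa.

3750 kPa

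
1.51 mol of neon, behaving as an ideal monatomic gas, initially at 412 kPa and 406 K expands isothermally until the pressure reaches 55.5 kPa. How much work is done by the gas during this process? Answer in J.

V₁ = nRT₁/P₁ = 1.51×8.314×406/412 = 12.4 L.
Isothermal: T stays 406 K; PV = const ⇒ V₂ = 91.8 L, P₂ = 55.5 kPa.
W = nRT ln(V₂/V₁) = 1.51×8.314×406×ln(7.42) = 10200 J.

10200 J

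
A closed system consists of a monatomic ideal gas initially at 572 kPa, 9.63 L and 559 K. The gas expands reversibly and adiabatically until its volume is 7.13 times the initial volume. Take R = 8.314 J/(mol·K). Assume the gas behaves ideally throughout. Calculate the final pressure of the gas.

21.7 kPa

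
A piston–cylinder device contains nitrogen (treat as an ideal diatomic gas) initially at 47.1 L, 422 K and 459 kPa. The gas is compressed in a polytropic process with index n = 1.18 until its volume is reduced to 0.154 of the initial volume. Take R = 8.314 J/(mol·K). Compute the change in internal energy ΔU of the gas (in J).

n = P₁V₁/(RT₁) = 459×47.1/(8.314×422) = 6.16 mol.
Polytropic n=1.18: T₂ = T₁(V₁/V₂)^(n−1) = 422×(6.49)^0.18 = 591 K; P₂ = P₁(V₁/V₂)^n = 4170 kPa.
For an ideal gas ΔU = nCvΔT with Cv = (5/2)R = 20.8 J/(mol·K).
ΔU = 6.16×20.8×(591−422) = 21600 J.

21600 J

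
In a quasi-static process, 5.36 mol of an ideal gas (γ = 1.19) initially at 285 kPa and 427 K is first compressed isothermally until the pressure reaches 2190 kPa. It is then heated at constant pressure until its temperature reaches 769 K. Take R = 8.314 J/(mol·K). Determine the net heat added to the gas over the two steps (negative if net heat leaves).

V₁ = nRT₁/P₁ = 5.36×8.314×427/285 = 66.8 L.
Step 1 — Isothermal: T stays 427 K; PV = const ⇒ V₂ = 8.69 L, P₂ = 2190 kPa.
ΔU = 0 (ideal gas, T constant).
W = nRT ln(V₂/V₁) = 5.36×8.314×427×ln(0.130) = -38800 J.
Q = ΔU + W = -38800 J.
State after step 1: P = 2190 kPa, V = 8.69 L, T = 427 K.
Step 2 — Isobaric: P stays 2190 kPa; V/T = const ⇒ T₂ = 769 K, V₂ = 15.6 L.
W = PΔV = 2190×(15.6−8.69) kPa·L = 15200 J.
ΔU = nCvΔT = 5.36×43.8×(769−427) = 80200 J.
Q = ΔU + W = nCpΔT = 95500 J.
Net over both steps: W = -23600 J, Q = 56700 J, ΔU = 80200 J.

56700 J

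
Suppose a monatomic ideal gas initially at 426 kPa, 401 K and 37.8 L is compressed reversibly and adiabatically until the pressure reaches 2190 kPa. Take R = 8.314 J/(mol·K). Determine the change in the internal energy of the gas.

22300 J

n = P₁V₁/(RT₁) = 426×37.8/(8.314×401) = 4.83 mol.
Adiabatic: T₂/T₁ = (P₂/P₁)^((γ−1)/γ) ⇒ T₂ = 401×(5.14)^0.400 = 772 K; V₂ = 14.2 L.
For an ideal gas ΔU = nCvΔT with Cv = (3/2)R = 12.5 J/(mol·K).
ΔU = 4.83×12.5×(772−401) = 22300 J.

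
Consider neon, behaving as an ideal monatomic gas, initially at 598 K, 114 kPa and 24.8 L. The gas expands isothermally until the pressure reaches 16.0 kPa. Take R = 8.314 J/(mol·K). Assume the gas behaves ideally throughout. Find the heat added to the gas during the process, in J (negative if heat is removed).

5550 J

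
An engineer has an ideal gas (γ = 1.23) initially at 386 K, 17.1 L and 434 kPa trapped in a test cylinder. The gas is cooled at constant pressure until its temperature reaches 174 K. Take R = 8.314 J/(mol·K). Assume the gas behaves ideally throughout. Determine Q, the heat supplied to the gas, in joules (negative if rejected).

n = P₁V₁/(RT₁) = 434×17.1/(8.314×386) = 2.31 mol.
Isobaric: P stays 434 kPa; V/T = const ⇒ T₂ = 174 K, V₂ = 7.71 L.
W = PΔV = 434×(7.71−17.1) kPa·L = -4080 J.
ΔU = nCvΔT = 2.31×36.1×(174−386) = -17700 J.
Q = ΔU + W = nCpΔT = -21800 J.

-21800 J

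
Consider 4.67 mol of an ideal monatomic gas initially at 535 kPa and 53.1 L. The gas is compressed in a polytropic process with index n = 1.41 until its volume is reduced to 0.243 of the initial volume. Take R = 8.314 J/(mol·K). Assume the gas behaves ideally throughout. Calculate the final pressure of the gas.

T₁ = P₁V₁/(nR) = 535×53.1/(4.67×8.314) = 732 K.
Polytropic n=1.41: T₂ = T₁(V₁/V₂)^(n−1) = 732×(4.12)^0.41 = 1310 K; P₂ = P₁(V₁/V₂)^n = 3930 kPa.

3930 kPa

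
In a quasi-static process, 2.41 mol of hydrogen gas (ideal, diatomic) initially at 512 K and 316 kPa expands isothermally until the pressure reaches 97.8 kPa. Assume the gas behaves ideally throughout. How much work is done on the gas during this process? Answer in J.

V₁ = nRT₁/P₁ = 2.41×8.314×512/316 = 32.5 L.
Isothermal: T stays 512 K; PV = const ⇒ V₂ = 105 L, P₂ = 97.8 kPa.
W = nRT ln(V₂/V₁) = 2.41×8.314×512×ln(3.23) = 12000 J.
Work done on the gas = −W_by = -12000 J.

-12000 J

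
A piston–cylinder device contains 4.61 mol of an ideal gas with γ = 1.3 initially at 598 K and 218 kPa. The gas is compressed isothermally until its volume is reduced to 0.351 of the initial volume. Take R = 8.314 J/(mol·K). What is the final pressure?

621 kPa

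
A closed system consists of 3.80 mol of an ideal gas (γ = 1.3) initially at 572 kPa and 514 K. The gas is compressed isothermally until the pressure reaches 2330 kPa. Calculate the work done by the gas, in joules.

-22800 J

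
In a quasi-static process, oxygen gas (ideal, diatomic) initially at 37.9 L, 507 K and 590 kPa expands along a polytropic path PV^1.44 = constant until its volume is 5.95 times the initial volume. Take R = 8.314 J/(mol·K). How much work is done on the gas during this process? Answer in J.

-27600 J

n = P₁V₁/(RT₁) = 590×37.9/(8.314×507) = 5.30 mol.
Polytropic n=1.44: T₂ = T₁(V₁/V₂)^(n−1) = 507×(0.168)^0.44 = 231 K; P₂ = P₁(V₁/V₂)^n = 45.2 kPa.
W = (P₁V₁−P₂V₂)/(n−1) = (590×37.9−45.2×226)/0.44 = 27600 J.
Work done on the gas = −W_by = -27600 J.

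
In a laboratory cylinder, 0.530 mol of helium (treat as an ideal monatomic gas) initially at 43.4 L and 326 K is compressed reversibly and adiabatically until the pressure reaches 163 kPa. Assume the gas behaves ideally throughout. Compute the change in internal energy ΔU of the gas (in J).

P₁ = nRT₁/V₁ = 0.530×8.314×326/43.4 = 33.1 kPa.
Adiabatic: T₂/T₁ = (P₂/P₁)^((γ−1)/γ) ⇒ T₂ = 326×(4.92)^0.400 = 617 K; V₂ = 16.7 L.
For an ideal gas ΔU = nCvΔT with Cv = (3/2)R = 12.5 J/(mol·K).
ΔU = 0.530×12.5×(617−326) = 1920 J.

1920 J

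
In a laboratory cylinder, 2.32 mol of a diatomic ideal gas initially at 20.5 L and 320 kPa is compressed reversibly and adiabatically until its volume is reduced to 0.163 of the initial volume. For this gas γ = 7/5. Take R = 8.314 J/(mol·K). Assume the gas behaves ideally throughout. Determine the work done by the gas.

T₁ = P₁V₁/(nR) = 320×20.5/(2.32×8.314) = 340 K.
Adiabatic: TV^(γ−1) = const ⇒ T₂ = 340×(6.13)^0.400 = 703 K; PV^γ = const ⇒ P₂ = 4060 kPa.
ΔU = nCvΔT = 2.32×20.8×(703−340) = 17500 J.
Q = 0 for an adiabatic process, so W = −ΔU = -17500 J.

-17500 J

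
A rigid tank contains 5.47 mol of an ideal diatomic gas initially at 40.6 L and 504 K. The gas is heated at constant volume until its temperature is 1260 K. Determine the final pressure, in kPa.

P₁ = nRT₁/V₁ = 5.47×8.314×504/40.6 = 565 kPa.
Isochoric: V stays 40.6 L; P/T = const ⇒ T₂ = 1260 K, P₂ = 1410 kPa.

1410 kPa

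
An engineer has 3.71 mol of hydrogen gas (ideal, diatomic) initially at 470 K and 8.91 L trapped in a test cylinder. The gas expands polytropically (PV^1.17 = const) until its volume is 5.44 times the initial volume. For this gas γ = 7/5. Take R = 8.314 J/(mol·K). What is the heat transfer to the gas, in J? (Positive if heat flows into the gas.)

P₁ = nRT₁/V₁ = 3.71×8.314×470/8.91 = 1630 kPa.
Polytropic n=1.17: T₂ = T₁(V₁/V₂)^(n−1) = 470×(0.184)^0.17 = 352 K; P₂ = P₁(V₁/V₂)^n = 224 kPa.
W = (P₁V₁−P₂V₂)/(n−1) = (1630×8.91−224×48.5)/0.17 = 21300 J.
ΔU = nCvΔT = 3.71×20.8×(352−470) = -9070 J.
Q = ΔU + W = 12300 J.

12300 J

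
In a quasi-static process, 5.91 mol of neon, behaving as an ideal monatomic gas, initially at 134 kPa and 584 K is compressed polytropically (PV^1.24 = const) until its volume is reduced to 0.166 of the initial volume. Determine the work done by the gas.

-64400 J

V₁ = nRT₁/P₁ = 5.91×8.314×584/134 = 214 L.
Polytropic n=1.24: T₂ = T₁(V₁/V₂)^(n−1) = 584×(6.02)^0.24 = 899 K; P₂ = P₁(V₁/V₂)^n = 1240 kPa.
W = (P₁V₁−P₂V₂)/(n−1) = (134×214−1240×35.5)/0.24 = -64400 J.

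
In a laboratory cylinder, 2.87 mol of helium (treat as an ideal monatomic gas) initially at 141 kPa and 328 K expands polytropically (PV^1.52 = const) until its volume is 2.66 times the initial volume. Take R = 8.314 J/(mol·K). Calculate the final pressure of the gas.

31.9 kPa

V₁ = nRT₁/P₁ = 2.87×8.314×328/141 = 55.5 L.
Polytropic n=1.52: T₂ = T₁(V₁/V₂)^(n−1) = 328×(0.376)^0.52 = 197 K; P₂ = P₁(V₁/V₂)^n = 31.9 kPa.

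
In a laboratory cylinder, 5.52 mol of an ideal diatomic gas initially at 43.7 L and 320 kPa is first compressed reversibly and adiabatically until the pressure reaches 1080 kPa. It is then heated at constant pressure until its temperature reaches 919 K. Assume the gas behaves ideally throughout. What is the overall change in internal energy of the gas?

T₁ = P₁V₁/(nR) = 320×43.7/(5.52×8.314) = 305 K.
Step 1 — Adiabatic: T₂/T₁ = (P₂/P₁)^((γ−1)/γ) ⇒ T₂ = 305×(3.38)^0.286 = 431 K; V₂ = 18.3 L.
ΔU = nCvΔT = 5.52×20.8×(431−305) = 14500 J.
Q = 0 for an adiabatic process, so W = −ΔU = -14500 J.
State after step 1: P = 1080 kPa, V = 18.3 L, T = 431 K.
Step 2 — Isobaric: P stays 1080 kPa; V/T = const ⇒ T₂ = 919 K, V₂ = 39.1 L.
W = PΔV = 1080×(39.1−18.3) kPa·L = 22400 J.
ΔU = nCvΔT = 5.52×20.8×(919−431) = 56000 J.
Q = ΔU + W = nCpΔT = 78300 J.
Net over both steps: W = 7850 J, Q = 78300 J, ΔU = 70500 J.

70500 J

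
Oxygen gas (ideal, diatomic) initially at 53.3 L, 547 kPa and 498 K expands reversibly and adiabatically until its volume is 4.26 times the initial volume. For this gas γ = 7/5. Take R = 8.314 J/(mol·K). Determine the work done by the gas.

32100 J

n = P₁V₁/(RT₁) = 547×53.3/(8.314×498) = 7.04 mol.
Adiabatic: TV^(γ−1) = const ⇒ T₂ = 498×(0.235)^0.400 = 279 K; PV^γ = const ⇒ P₂ = 71.9 kPa.
ΔU = nCvΔT = 7.04×20.8×(279−498) = -32100 J.
Q = 0 for an adiabatic process, so W = −ΔU = 32100 J.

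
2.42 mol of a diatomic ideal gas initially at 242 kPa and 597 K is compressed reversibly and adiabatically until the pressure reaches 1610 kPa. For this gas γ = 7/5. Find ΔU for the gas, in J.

21600 J

V₁ = nRT₁/P₁ = 2.42×8.314×597/242 = 49.6 L.
Adiabatic: T₂/T₁ = (P₂/P₁)^((γ−1)/γ) ⇒ T₂ = 597×(6.65)^0.286 = 1030 K; V₂ = 12.8 L.
For an ideal gas ΔU = nCvΔT with Cv = (5/2)R = 20.8 J/(mol·K).
ΔU = 2.42×20.8×(1030−597) = 21600 J.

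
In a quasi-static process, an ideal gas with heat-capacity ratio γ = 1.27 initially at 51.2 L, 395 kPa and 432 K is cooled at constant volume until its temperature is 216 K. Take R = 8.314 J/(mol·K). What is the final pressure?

198 kPa

Isochoric: V stays 51.2 L; P/T = const ⇒ T₂ = 216 K, P₂ = 198 kPa.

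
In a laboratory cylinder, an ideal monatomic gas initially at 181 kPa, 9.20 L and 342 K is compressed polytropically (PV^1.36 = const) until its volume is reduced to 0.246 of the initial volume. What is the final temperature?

567 K

Polytropic n=1.36: T₂ = T₁(V₁/V₂)^(n−1) = 342×(4.07)^0.36 = 567 K; P₂ = P₁(V₁/V₂)^n = 1220 kPa.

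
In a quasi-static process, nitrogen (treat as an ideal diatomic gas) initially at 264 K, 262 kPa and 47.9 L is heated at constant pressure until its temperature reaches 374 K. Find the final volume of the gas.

Isobaric: P stays 262 kPa; V/T = const ⇒ T₂ = 374 K, V₂ = 67.9 L.

67.9 L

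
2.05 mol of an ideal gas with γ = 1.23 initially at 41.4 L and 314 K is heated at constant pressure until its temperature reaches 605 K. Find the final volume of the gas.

P₁ = nRT₁/V₁ = 2.05×8.314×314/41.4 = 129 kPa.
Isobaric: P stays 129 kPa; V/T = const ⇒ T₂ = 605 K, V₂ = 79.8 L.

79.8 L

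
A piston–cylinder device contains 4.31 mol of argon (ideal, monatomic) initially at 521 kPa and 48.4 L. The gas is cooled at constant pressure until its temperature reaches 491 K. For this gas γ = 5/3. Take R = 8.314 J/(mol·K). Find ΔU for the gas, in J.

-11400 J

T₁ = P₁V₁/(nR) = 521×48.4/(4.31×8.314) = 704 K.
Isobaric: P stays 521 kPa; V/T = const ⇒ T₂ = 491 K, V₂ = 33.8 L.
For an ideal gas ΔU = nCvΔT with Cv = (3/2)R = 12.5 J/(mol·K).
ΔU = 4.31×12.5×(491−704) = -11400 J.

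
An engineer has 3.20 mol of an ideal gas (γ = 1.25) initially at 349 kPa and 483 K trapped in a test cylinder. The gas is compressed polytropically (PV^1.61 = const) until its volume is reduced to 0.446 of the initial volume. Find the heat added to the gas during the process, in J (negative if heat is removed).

V₁ = nRT₁/P₁ = 3.20×8.314×483/349 = 36.8 L.
Polytropic n=1.61: T₂ = T₁(V₁/V₂)^(n−1) = 483×(2.24)^0.61 = 790 K; P₂ = P₁(V₁/V₂)^n = 1280 kPa.
W = (P₁V₁−P₂V₂)/(n−1) = (349×36.8−1280×16.4)/0.61 = -13400 J.
ΔU = nCvΔT = 3.20×33.3×(790−483) = 32700 J.
Q = ΔU + W = 19300 J.

19300 J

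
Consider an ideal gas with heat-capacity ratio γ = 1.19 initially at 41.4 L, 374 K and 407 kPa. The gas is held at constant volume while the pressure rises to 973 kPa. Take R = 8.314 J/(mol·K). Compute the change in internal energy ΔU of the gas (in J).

n = P₁V₁/(RT₁) = 407×41.4/(8.314×374) = 5.42 mol.
Isochoric: V stays 41.4 L; P/T = const ⇒ T₂ = 894 K, P₂ = 973 kPa.
For an ideal gas ΔU = nCvΔT with Cv = R/(γ−1) = 43.8 J/(mol·K).
ΔU = 5.42×43.8×(894−374) = 123000 J.

123000 J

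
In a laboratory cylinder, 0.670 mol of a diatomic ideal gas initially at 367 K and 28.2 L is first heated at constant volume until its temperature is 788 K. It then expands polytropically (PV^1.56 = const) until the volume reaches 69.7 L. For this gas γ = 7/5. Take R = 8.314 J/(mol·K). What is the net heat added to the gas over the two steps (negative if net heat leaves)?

P₁ = nRT₁/V₁ = 0.670×8.314×367/28.2 = 72.5 kPa.
Step 1 — Isochoric: V stays 28.2 L; P/T = const ⇒ T₂ = 788 K, P₂ = 156 kPa.
W = 0 (no volume change).
ΔU = nCvΔT = 0.670×20.8×(788−367) = 5860 J.
Q = ΔU = 5860 J.
State after step 1: P = 156 kPa, V = 28.2 L, T = 788 K.
Step 2 — Polytropic n=1.56: T₂ = T₁(V₁/V₂)^(n−1) = 788×(0.405)^0.56 = 475 K; P₂ = P₁(V₁/V₂)^n = 37.9 kPa.
W = (P₁V₁−P₂V₂)/(n−1) = (156×28.2−37.9×69.7)/0.56 = 3120 J.
ΔU = nCvΔT = 0.670×20.8×(475−788) = -4360 J.
Q = ΔU + W = -1250 J.
Net over both steps: W = 3120 J, Q = 4620 J, ΔU = 1500 J.

4620 J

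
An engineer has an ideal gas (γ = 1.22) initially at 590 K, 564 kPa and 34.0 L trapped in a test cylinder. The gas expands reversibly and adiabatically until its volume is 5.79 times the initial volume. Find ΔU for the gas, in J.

-27900 J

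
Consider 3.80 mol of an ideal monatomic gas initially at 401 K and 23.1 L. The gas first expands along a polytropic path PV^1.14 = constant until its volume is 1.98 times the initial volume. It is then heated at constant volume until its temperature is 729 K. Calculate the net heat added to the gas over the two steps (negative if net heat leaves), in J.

23800 J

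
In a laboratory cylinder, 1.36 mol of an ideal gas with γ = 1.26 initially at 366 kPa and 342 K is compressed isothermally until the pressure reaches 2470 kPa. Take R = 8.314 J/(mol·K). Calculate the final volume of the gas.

1.57 L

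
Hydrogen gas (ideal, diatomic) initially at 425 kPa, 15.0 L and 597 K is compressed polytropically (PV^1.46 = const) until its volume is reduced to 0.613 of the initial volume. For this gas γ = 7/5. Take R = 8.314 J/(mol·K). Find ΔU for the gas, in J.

4020 J

n = P₁V₁/(RT₁) = 425×15.0/(8.314×597) = 1.28 mol.
Polytropic n=1.46: T₂ = T₁(V₁/V₂)^(n−1) = 597×(1.63)^0.46 = 748 K; P₂ = P₁(V₁/V₂)^n = 868 kPa.
For an ideal gas ΔU = nCvΔT with Cv = (5/2)R = 20.8 J/(mol·K).
ΔU = 1.28×20.8×(748−597) = 4020 J.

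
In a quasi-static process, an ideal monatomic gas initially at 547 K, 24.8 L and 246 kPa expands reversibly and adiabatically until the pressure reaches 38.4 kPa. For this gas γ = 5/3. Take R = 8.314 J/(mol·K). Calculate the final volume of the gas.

Adiabatic: T₂/T₁ = (P₂/P₁)^((γ−1)/γ) ⇒ T₂ = 547×(0.156)^0.400 = 260 K; V₂ = 75.6 L.

75.6 L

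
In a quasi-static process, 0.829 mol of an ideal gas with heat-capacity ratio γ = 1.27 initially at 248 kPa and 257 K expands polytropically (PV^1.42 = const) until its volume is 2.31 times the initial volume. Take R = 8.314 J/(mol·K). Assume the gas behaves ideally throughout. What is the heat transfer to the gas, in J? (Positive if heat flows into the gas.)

V₁ = nRT₁/P₁ = 0.829×8.314×257/248 = 7.14 L.
Polytropic n=1.42: T₂ = T₁(V₁/V₂)^(n−1) = 257×(0.433)^0.42 = 181 K; P₂ = P₁(V₁/V₂)^n = 75.5 kPa.
W = (P₁V₁−P₂V₂)/(n−1) = (248×7.14−75.5×16.5)/0.42 = 1250 J.
ΔU = nCvΔT = 0.829×30.8×(181−257) = -1940 J.
Q = ΔU + W = -695 J.

-695 J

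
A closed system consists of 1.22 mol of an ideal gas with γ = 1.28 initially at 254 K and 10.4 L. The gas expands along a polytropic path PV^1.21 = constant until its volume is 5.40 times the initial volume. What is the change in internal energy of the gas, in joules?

P₁ = nRT₁/V₁ = 1.22×8.314×254/10.4 = 248 kPa.
Polytropic n=1.21: T₂ = T₁(V₁/V₂)^(n−1) = 254×(0.185)^0.21 = 178 K; P₂ = P₁(V₁/V₂)^n = 32.2 kPa.
For an ideal gas ΔU = nCvΔT with Cv = R/(γ−1) = 29.7 J/(mol·K).
ΔU = 1.22×29.7×(178−254) = -2740 J.

-2740 J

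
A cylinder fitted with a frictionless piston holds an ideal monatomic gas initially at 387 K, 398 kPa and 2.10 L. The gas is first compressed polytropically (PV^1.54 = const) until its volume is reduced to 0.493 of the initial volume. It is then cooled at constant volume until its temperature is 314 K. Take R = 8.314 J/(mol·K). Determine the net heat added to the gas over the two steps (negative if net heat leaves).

-956 J

n = P₁V₁/(RT₁) = 398×2.10/(8.314×387) = 0.260 mol.
Step 1 — Polytropic n=1.54: T₂ = T₁(V₁/V₂)^(n−1) = 387×(2.03)^0.54 = 567 K; P₂ = P₁(V₁/V₂)^n = 1180 kPa.
W = (P₁V₁−P₂V₂)/(n−1) = (398×2.10−1180×1.04)/0.54 = -720 J.
ΔU = nCvΔT = 0.260×12.5×(567−387) = 583 J.
Q = ΔU + W = -137 J.
State after step 1: P = 1180 kPa, V = 1.04 L, T = 567 K.
Step 2 — Isochoric: V stays 1.04 L; P/T = const ⇒ T₂ = 314 K, P₂ = 655 kPa.
W = 0 (no volume change).
ΔU = nCvΔT = 0.260×12.5×(314−567) = -820 J.
Q = ΔU = -820 J.
Net over both steps: W = -720 J, Q = -956 J, ΔU = -236 J.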